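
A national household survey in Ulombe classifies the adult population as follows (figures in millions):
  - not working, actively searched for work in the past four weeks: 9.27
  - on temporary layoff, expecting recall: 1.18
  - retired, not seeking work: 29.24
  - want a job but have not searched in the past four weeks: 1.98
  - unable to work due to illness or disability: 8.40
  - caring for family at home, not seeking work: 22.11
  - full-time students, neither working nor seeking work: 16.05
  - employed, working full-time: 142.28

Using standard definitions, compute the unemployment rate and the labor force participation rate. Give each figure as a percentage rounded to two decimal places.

Employed = 142.28 million.
Unemployed = 9.27 + 1.18 = 10.45 million (jobless and actively searching, or on temporary layoff).
Labor force = 142.28 + 10.45 = 152.73 million.
Not in labor force = 29.24 + 1.98 + 8.40 + 22.11 + 16.05 = 77.78 million (those not working and not actively searching are outside the labor force — including those who want a job but have given up searching).
Civilian working-age population = 152.73 + 77.78 = 230.51 million.
Unemployment rate = 10.45 / 152.73 = 6.84%.
Labor force participation rate = 152.73 / 230.51 = 66.26%.

Unemployment rate ≈ 6.84%; labor force participation rate ≈ 66.26%.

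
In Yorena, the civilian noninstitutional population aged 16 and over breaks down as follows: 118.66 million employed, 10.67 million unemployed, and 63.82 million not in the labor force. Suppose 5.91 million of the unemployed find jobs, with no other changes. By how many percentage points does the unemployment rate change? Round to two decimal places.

Initially, labor force = 118.66 + 10.67 = 129.33 million, so u = 10.67/129.33 = 8.25%.
After the change, unemployed falls and employed rises by 5.91; labor force unchanged → E = 124.57, U = 4.76, labor force = 129.33 million.
New unemployment rate = 4.76 / 129.33 = 3.68%.
Change = 3.68% − 8.25% = −4.57 percentage points.

The unemployment rate changes by −4.57 percentage points.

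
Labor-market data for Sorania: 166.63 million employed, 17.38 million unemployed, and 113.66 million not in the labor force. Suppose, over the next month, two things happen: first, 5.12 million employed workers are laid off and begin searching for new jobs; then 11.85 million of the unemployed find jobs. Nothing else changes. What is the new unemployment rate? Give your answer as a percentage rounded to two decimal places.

Initially, labor force = 166.63 + 17.38 = 184.01 million, so u = 17.38/184.01 = 9.45%.
After the first change, employed falls and unemployed rises by 5.12; labor force unchanged → E = 161.51, U = 22.50, labor force = 184.01 million.
After the second change, unemployed falls and employed rises by 11.85; labor force unchanged → E = 173.36, U = 10.65, labor force = 184.01 million.
New unemployment rate = 10.65 / 184.01 = 5.79%.

New unemployment rate ≈ 5.79%.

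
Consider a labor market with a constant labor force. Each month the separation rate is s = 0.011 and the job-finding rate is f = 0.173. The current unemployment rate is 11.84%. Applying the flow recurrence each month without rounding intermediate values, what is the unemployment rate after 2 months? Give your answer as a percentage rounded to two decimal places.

Unemployment rate after two months ≈ 9.88%.

With a fixed labor force, u_{t+1} = u_t + s·(1−u_t) − f·u_t = u_t·(1−s−f) + s.
Here 1−s−f = 0.816 and s = 0.011.
u_1 = 0.118400 × 0.816 + 0.011 = 0.107614.
u_2 = 0.107614 × 0.816 + 0.011 = 0.098813.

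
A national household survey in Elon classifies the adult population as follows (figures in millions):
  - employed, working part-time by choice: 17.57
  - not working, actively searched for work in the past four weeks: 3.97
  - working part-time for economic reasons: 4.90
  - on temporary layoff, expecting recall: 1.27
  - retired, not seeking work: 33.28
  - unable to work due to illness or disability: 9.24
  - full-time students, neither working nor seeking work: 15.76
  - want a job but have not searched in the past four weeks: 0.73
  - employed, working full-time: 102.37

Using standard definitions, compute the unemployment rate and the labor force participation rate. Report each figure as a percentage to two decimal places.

Unemployment rate ≈ 4.03%; labor force participation rate ≈ 68.79%.

Employed = 17.57 + 4.90 + 102.37 = 124.84 million (anyone who worked, including part-time for economic reasons, counts as employed).
Unemployed = 3.97 + 1.27 = 5.24 million (jobless and actively searching, or on temporary layoff).
Labor force = 124.84 + 5.24 = 130.08 million.
Not in labor force = 33.28 + 9.24 + 15.76 + 0.73 = 59.01 million (those not working and not actively searching are outside the labor force — including those who want a job but have given up searching).
Civilian working-age population = 130.08 + 59.01 = 189.09 million.
Unemployment rate = 5.24 / 130.08 = 4.03%.
Labor force participation rate = 130.08 / 189.09 = 68.79%.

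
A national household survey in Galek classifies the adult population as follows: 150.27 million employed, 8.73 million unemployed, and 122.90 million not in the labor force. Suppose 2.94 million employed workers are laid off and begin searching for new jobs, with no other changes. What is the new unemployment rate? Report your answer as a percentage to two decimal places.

Initially, labor force = 150.27 + 8.73 = 159.00 million, so u = 8.73/159.00 = 5.49%.
After the change, employed falls and unemployed rises by 2.94; labor force unchanged → E = 147.33, U = 11.67, labor force = 159.00 million.
New unemployment rate = 11.67 / 159.00 = 7.34%.

New unemployment rate ≈ 7.34%.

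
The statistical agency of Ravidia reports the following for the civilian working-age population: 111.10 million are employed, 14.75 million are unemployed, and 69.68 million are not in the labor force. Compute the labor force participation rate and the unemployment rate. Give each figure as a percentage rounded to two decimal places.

Labor force participation rate ≈ 64.36%; unemployment rate ≈ 11.72%.

Labor force = employed + unemployed = 111.10 + 14.75 = 125.85 million.
Working-age population = 125.85 + 69.68 = 195.53 million.
Unemployment rate = 14.75 / 125.85 = 11.72%.
Labor force participation rate = 125.85 / 195.53 = 64.36%.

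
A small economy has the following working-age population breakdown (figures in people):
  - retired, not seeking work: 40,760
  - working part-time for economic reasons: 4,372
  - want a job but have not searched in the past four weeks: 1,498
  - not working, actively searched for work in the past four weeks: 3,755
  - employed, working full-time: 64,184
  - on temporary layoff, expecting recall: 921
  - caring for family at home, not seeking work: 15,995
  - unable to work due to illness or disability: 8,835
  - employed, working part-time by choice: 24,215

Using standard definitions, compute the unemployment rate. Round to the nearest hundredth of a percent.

Unemployment rate ≈ 4.80%.

Employed = 4,372 + 64,184 + 24,215 = 92,771 (anyone who worked, including part-time for economic reasons, counts as employed).
Unemployed = 3,755 + 921 = 4,676 (jobless and actively searching, or on temporary layoff).
Labor force = 92,771 + 4,676 = 97,447.
Unemployment rate = 4,676 / 97,447 = 4.80%.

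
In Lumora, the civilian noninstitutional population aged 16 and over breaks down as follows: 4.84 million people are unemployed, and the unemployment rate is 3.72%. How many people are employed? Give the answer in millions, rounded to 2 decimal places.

Labor force = U / u = 4.84 / 0.0372 ≈ 130.11 million.
Employed = labor force − unemployed = 130.11 − 4.84 = 125.27 million.

About 125.27 million are employed.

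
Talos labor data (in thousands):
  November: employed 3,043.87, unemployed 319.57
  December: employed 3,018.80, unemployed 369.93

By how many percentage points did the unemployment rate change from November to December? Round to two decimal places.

The unemployment rate changed by +1.42 percentage points.

November: labor force = 3,043.87 + 319.57 = 3,363.44; u = 319.57/3,363.44 = 9.50%.
December: labor force = 3,018.80 + 369.93 = 3,388.73; u = 369.93/3,388.73 = 10.92%.
Change = 10.92% − 9.50% = +1.42 pp.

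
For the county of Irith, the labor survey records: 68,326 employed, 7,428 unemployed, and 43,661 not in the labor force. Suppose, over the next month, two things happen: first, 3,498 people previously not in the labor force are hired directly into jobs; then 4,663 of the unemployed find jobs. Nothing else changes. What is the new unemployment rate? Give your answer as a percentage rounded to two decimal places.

Initially, labor force = 68,326 + 7,428 = 75,754, so u = 7,428/75,754 = 9.81%.
After the first change, employed and labor force both rise by 3,498; unemployed unchanged → E = 71,824, U = 7,428, labor force = 79,252.
After the second change, unemployed falls and employed rises by 4,663; labor force unchanged → E = 76,487, U = 2,765, labor force = 79,252.
New unemployment rate = 2,765 / 79,252 = 3.49%.

New unemployment rate ≈ 3.49%.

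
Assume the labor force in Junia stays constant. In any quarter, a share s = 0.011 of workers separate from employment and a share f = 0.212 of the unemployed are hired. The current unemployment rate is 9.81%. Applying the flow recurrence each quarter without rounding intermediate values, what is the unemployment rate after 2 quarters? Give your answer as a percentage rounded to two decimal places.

With a fixed labor force, u_{t+1} = u_t + s·(1−u_t) − f·u_t = u_t·(1−s−f) + s.
Here 1−s−f = 0.777 and s = 0.011.
u_1 = 0.098100 × 0.777 + 0.011 = 0.087224.
u_2 = 0.087224 × 0.777 + 0.011 = 0.078773.

Unemployment rate after two quarters ≈ 7.88%.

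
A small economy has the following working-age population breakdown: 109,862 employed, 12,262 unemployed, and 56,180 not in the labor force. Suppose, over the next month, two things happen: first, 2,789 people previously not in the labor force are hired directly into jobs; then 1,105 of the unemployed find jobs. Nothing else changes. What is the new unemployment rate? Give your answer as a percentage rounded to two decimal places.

Initially, labor force = 109,862 + 12,262 = 122,124, so u = 12,262/122,124 = 10.04%.
After the first change, employed and labor force both rise by 2,789; unemployed unchanged → E = 112,651, U = 12,262, labor force = 124,913.
After the second change, unemployed falls and employed rises by 1,105; labor force unchanged → E = 113,756, U = 11,157, labor force = 124,913.
New unemployment rate = 11,157 / 124,913 = 8.93%.

New unemployment rate ≈ 8.93%.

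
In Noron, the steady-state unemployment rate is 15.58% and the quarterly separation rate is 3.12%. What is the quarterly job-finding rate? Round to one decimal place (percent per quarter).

From u* = s/(s+f): f = s·(1−u)/u.
f = 3.12 × (1 − 0.1558) / 0.1558 = 2.6339 / 0.1558 ≈ 16.9% per quarter.

Job-finding rate ≈ 16.9% per quarter.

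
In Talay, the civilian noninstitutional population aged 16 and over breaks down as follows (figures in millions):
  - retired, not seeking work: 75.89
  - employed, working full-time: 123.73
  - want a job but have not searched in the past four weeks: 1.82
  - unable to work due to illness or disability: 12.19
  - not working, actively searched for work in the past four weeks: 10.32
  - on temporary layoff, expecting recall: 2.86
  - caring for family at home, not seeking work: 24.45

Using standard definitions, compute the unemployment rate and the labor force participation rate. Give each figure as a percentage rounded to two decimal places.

Employed = 123.73 million.
Unemployed = 10.32 + 2.86 = 13.18 million (jobless and actively searching, or on temporary layoff).
Labor force = 123.73 + 13.18 = 136.91 million.
Not in labor force = 75.89 + 1.82 + 12.19 + 24.45 = 114.35 million (those not working and not actively searching are outside the labor force — including those who want a job but have given up searching).
Civilian working-age population = 136.91 + 114.35 = 251.26 million.
Unemployment rate = 13.18 / 136.91 = 9.63%.
Labor force participation rate = 136.91 / 251.26 = 54.49%.

Unemployment rate ≈ 9.63%; labor force participation rate ≈ 54.49%.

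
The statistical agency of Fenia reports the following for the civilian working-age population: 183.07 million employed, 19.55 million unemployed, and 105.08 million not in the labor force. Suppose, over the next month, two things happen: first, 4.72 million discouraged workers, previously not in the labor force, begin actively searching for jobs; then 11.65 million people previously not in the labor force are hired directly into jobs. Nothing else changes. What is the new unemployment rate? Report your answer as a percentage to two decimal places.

New unemployment rate ≈ 11.08%.

Initially, labor force = 183.07 + 19.55 = 202.62 million, so u = 19.55/202.62 = 9.65%.
After the first change, unemployed and labor force both rise by 4.72 → E = 183.07, U = 24.27, labor force = 207.34 million.
After the second change, employed and labor force both rise by 11.65; unemployed unchanged → E = 194.72, U = 24.27, labor force = 218.99 million.
New unemployment rate = 24.27 / 218.99 = 11.08%.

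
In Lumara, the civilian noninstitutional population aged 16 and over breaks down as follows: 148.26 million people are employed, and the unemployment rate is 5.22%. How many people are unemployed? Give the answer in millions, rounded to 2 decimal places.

Let U be the number unemployed. The labor force is E + U, and U/(E+U) = 0.0522.
So U = 0.0522 × 148.26 / (1 − 0.0522) = 7.7392 / 0.9478 ≈ 8.17 million.

About 8.17 million are unemployed.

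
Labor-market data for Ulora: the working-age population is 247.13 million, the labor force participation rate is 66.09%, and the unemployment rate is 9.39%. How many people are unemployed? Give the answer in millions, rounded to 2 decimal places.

Labor force = 0.6609 × 247.13 = 163.33 million.
Unemployed = 0.0939 × 163.33 ≈ 15.34 million.

About 15.34 million are unemployed.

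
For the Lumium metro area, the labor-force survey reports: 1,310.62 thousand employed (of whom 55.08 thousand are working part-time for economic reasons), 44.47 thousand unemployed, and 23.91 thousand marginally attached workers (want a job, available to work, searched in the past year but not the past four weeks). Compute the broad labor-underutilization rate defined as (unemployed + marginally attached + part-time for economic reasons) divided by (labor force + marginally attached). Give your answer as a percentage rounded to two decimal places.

Broad underutilization rate ≈ 8.95%.

Labor force = 1,310.62 + 44.47 = 1,355.09 thousand.
Numerator = 44.47 + 23.91 + 55.08 = 123.46 thousand.
Denominator = 1,355.09 + 23.91 = 1,379.00 thousand.
Broad rate = 123.46 / 1,379.00 = 8.95%.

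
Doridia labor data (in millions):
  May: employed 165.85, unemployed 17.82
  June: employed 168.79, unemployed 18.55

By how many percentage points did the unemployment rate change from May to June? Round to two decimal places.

May: labor force = 165.85 + 17.82 = 183.67; u = 17.82/183.67 = 9.70%.
June: labor force = 168.79 + 18.55 = 187.34; u = 18.55/187.34 = 9.90%.
Change = 9.90% − 9.70% = +0.20 pp.

The unemployment rate changed by +0.20 percentage points.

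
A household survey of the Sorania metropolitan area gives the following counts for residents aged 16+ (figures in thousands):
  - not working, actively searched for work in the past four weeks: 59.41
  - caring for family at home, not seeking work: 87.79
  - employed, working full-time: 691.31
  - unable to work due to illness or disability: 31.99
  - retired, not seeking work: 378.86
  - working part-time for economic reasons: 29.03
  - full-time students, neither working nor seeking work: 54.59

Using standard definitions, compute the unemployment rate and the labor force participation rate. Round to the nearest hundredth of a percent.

Employed = 691.31 + 29.03 = 720.34 thousand (anyone who worked, including part-time for economic reasons, counts as employed).
Unemployed = 59.41 thousand.
Labor force = 720.34 + 59.41 = 779.75 thousand.
Not in labor force = 87.79 + 31.99 + 378.86 + 54.59 = 553.23 thousand (those not working and not actively searching are outside the labor force).
Civilian working-age population = 779.75 + 553.23 = 1,332.98 thousand.
Unemployment rate = 59.41 / 779.75 = 7.62%.
Labor force participation rate = 779.75 / 1,332.98 = 58.50%.

Unemployment rate ≈ 7.62%; labor force participation rate ≈ 58.50%.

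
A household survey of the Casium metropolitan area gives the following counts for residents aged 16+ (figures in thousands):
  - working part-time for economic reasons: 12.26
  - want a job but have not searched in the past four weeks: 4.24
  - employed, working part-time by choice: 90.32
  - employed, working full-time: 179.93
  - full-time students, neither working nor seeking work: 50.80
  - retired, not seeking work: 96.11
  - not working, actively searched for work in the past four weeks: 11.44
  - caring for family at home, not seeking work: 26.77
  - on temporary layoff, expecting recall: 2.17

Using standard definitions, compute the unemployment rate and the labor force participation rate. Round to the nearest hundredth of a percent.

Unemployment rate ≈ 4.60%; labor force participation rate ≈ 62.47%.

Employed = 12.26 + 90.32 + 179.93 = 282.51 thousand (anyone who worked, including part-time for economic reasons, counts as employed).
Unemployed = 11.44 + 2.17 = 13.61 thousand (jobless and actively searching, or on temporary layoff).
Labor force = 282.51 + 13.61 = 296.12 thousand.
Not in labor force = 4.24 + 50.80 + 96.11 + 26.77 = 177.92 thousand (those not working and not actively searching are outside the labor force — including those who want a job but have given up searching).
Civilian working-age population = 296.12 + 177.92 = 474.04 thousand.
Unemployment rate = 13.61 / 296.12 = 4.60%.
Labor force participation rate = 296.12 / 474.04 = 62.47%.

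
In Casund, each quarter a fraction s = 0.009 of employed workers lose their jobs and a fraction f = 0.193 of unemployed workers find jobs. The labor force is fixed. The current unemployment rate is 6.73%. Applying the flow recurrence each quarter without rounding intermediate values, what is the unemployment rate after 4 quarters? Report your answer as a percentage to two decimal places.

With a fixed labor force, u_{t+1} = u_t + s·(1−u_t) − f·u_t = u_t·(1−s−f) + s.
Here 1−s−f = 0.798 and s = 0.009.
u_1 = 0.067300 × 0.798 + 0.009 = 0.062705.
u_2 = 0.062705 × 0.798 + 0.009 = 0.059039.
u_3 = 0.059039 × 0.798 + 0.009 = 0.056113.
u_4 = 0.056113 × 0.798 + 0.009 = 0.053778.

Unemployment rate after four quarters ≈ 5.38%.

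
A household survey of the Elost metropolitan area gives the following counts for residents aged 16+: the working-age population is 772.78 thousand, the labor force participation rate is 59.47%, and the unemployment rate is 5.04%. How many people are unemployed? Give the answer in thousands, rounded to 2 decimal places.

Labor force = 0.5947 × 772.78 = 459.57 thousand.
Unemployed = 0.0504 × 459.57 ≈ 23.16 thousand.

About 23.16 thousand are unemployed.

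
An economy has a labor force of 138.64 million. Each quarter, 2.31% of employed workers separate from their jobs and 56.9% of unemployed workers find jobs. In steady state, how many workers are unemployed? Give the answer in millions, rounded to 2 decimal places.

About 5.41 million are unemployed in steady state.

Steady-state unemployment rate u* = s/(s+f) = 2.31/(2.31+56.9) = 0.039014.
Unemployed = u* × labor force = 0.039014 × 138.64 ≈ 5.41 million.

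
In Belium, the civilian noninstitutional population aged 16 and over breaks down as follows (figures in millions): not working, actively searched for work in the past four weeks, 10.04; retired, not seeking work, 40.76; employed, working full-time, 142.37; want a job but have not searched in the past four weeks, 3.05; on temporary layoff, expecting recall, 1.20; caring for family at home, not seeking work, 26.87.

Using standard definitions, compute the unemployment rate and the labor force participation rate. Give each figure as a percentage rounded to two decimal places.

Unemployment rate ≈ 7.32%; labor force participation rate ≈ 68.49%.

Employed = 142.37 million.
Unemployed = 10.04 + 1.20 = 11.24 million (jobless and actively searching, or on temporary layoff).
Labor force = 142.37 + 11.24 = 153.61 million.
Not in labor force = 40.76 + 3.05 + 26.87 = 70.68 million (those not working and not actively searching are outside the labor force — including those who want a job but have given up searching).
Civilian working-age population = 153.61 + 70.68 = 224.29 million.
Unemployment rate = 11.24 / 153.61 = 7.32%.
Labor force participation rate = 153.61 / 224.29 = 68.49%.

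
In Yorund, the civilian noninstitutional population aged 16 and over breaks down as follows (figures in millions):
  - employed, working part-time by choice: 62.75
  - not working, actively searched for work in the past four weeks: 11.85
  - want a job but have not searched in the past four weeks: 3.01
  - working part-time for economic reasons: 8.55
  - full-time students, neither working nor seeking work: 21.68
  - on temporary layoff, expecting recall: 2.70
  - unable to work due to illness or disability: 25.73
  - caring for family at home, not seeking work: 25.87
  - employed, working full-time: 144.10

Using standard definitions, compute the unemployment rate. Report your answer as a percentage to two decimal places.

Unemployment rate ≈ 6.33%.

Employed = 62.75 + 8.55 + 144.10 = 215.40 million (anyone who worked, including part-time for economic reasons, counts as employed).
Unemployed = 11.85 + 2.70 = 14.55 million (jobless and actively searching, or on temporary layoff).
Labor force = 215.40 + 14.55 = 229.95 million.
Unemployment rate = 14.55 / 229.95 = 6.33%.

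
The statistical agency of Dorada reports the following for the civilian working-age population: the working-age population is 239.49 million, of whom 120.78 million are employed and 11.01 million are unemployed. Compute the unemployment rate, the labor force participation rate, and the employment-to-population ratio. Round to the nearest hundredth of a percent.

Labor force = employed + unemployed = 120.78 + 11.01 = 131.79 million.
Unemployment rate = 11.01 / 131.79 = 8.35%.
Labor force participation rate = 131.79 / 239.49 = 55.03%.
Employment-population ratio = 120.78 / 239.49 = 50.43%.

Unemployment rate ≈ 8.35%; labor force participation rate ≈ 55.03%; employment-population ratio ≈ 50.43%.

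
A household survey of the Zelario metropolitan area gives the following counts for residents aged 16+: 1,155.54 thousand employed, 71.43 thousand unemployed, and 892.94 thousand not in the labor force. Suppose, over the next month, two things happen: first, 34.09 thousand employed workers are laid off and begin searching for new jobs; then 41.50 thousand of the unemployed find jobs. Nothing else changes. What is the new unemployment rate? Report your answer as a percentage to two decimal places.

Initially, labor force = 1,155.54 + 71.43 = 1,226.97 thousand, so u = 71.43/1,226.97 = 5.82%.
After the first change, employed falls and unemployed rises by 34.09; labor force unchanged → E = 1,121.45, U = 105.52, labor force = 1,226.97 thousand.
After the second change, unemployed falls and employed rises by 41.50; labor force unchanged → E = 1,162.95, U = 64.02, labor force = 1,226.97 thousand.
New unemployment rate = 64.02 / 1,226.97 = 5.22%.

New unemployment rate ≈ 5.22%.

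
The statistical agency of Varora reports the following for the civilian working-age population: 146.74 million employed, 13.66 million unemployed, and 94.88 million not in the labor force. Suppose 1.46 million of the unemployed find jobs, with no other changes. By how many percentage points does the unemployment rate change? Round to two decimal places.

Initially, labor force = 146.74 + 13.66 = 160.40 million, so u = 13.66/160.40 = 8.52%.
After the change, unemployed falls and employed rises by 1.46; labor force unchanged → E = 148.20, U = 12.20, labor force = 160.40 million.
New unemployment rate = 12.20 / 160.40 = 7.61%.
Change = 7.61% − 8.52% = −0.91 percentage points.

The unemployment rate changes by −0.91 percentage points.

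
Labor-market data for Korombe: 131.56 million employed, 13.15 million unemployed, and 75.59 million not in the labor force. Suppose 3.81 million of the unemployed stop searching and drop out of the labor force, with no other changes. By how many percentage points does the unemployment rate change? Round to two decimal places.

Initially, labor force = 131.56 + 13.15 = 144.71 million, so u = 13.15/144.71 = 9.09%.
After the change, unemployed and labor force both fall by 3.81 → E = 131.56, U = 9.34, labor force = 140.90 million.
New unemployment rate = 9.34 / 140.90 = 6.63%.
Change = 6.63% − 9.09% = −2.46 percentage points.

The unemployment rate changes by −2.46 percentage points.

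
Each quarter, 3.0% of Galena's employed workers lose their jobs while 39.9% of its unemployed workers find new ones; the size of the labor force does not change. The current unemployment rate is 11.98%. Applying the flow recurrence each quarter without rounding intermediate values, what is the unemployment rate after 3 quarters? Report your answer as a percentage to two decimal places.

With a fixed labor force, u_{t+1} = u_t + s·(1−u_t) − f·u_t = u_t·(1−s−f) + s.
Here 1−s−f = 0.571 and s = 0.030.
u_1 = 0.119800 × 0.571 + 0.030 = 0.098406.
u_2 = 0.098406 × 0.571 + 0.030 = 0.086190.
u_3 = 0.086190 × 0.571 + 0.030 = 0.079214.

Unemployment rate after three quarters ≈ 7.92%.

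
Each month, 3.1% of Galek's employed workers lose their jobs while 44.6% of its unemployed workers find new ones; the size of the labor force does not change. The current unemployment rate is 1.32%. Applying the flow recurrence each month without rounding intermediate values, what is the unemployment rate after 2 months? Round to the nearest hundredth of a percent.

Unemployment rate after two months ≈ 5.08%.

With a fixed labor force, u_{t+1} = u_t + s·(1−u_t) − f·u_t = u_t·(1−s−f) + s.
Here 1−s−f = 0.523 and s = 0.031.
u_1 = 0.013200 × 0.523 + 0.031 = 0.037904.
u_2 = 0.037904 × 0.523 + 0.031 = 0.050824.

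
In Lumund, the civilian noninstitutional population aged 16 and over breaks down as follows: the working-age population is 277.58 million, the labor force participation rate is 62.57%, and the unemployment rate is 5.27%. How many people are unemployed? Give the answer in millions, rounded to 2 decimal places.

Labor force = 0.6257 × 277.58 = 173.68 million.
Unemployed = 0.0527 × 173.68 ≈ 9.15 million.

About 9.15 million are unemployed.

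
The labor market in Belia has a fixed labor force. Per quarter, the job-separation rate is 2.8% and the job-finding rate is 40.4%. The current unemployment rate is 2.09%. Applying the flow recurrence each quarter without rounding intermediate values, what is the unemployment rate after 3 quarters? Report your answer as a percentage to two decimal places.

Unemployment rate after three quarters ≈ 5.68%.

With a fixed labor force, u_{t+1} = u_t + s·(1−u_t) − f·u_t = u_t·(1−s−f) + s.
Here 1−s−f = 0.568 and s = 0.028.
u_1 = 0.020900 × 0.568 + 0.028 = 0.039871.
u_2 = 0.039871 × 0.568 + 0.028 = 0.050647.
u_3 = 0.050647 × 0.568 + 0.028 = 0.056767.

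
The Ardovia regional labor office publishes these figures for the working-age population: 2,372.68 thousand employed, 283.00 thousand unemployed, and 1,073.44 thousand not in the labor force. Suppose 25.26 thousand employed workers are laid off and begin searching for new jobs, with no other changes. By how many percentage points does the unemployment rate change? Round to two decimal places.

Initially, labor force = 2,372.68 + 283.00 = 2,655.68 thousand, so u = 283.00/2,655.68 = 10.66%.
After the change, employed falls and unemployed rises by 25.26; labor force unchanged → E = 2,347.42, U = 308.26, labor force = 2,655.68 thousand.
New unemployment rate = 308.26 / 2,655.68 = 11.61%.
Change = 11.61% − 10.66% = +0.95 percentage points.

The unemployment rate changes by +0.95 percentage points.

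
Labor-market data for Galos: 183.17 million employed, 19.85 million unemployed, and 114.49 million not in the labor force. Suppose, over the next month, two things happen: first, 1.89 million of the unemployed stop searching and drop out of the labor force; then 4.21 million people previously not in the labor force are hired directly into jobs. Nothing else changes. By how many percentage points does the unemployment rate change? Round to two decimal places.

Initially, labor force = 183.17 + 19.85 = 203.02 million, so u = 19.85/203.02 = 9.78%.
After the first change, unemployed and labor force both fall by 1.89 → E = 183.17, U = 17.96, labor force = 201.13 million.
After the second change, employed and labor force both rise by 4.21; unemployed unchanged → E = 187.38, U = 17.96, labor force = 205.34 million.
New unemployment rate = 17.96 / 205.34 = 8.75%.
Change = 8.75% − 9.78% = −1.03 percentage points.

The unemployment rate changes by −1.03 percentage points.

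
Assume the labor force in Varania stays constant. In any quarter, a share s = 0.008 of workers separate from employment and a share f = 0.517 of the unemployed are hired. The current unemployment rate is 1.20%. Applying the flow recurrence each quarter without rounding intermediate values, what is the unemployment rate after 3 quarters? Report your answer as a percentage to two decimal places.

With a fixed labor force, u_{t+1} = u_t + s·(1−u_t) − f·u_t = u_t·(1−s−f) + s.
Here 1−s−f = 0.475 and s = 0.008.
u_1 = 0.012000 × 0.475 + 0.008 = 0.013700.
u_2 = 0.013700 × 0.475 + 0.008 = 0.014507.
u_3 = 0.014507 × 0.475 + 0.008 = 0.014891.

Unemployment rate after three quarters ≈ 1.49%.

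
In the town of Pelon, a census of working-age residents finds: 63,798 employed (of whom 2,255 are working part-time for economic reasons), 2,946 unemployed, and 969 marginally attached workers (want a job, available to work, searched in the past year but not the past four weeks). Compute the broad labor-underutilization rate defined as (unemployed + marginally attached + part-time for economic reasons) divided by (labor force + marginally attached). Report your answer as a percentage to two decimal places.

Labor force = 63,798 + 2,946 = 66,744.
Numerator = 2,946 + 969 + 2,255 = 6,170.
Denominator = 66,744 + 969 = 67,713.
Broad rate = 6,170 / 67,713 = 9.11%.

Broad underutilization rate ≈ 9.11%.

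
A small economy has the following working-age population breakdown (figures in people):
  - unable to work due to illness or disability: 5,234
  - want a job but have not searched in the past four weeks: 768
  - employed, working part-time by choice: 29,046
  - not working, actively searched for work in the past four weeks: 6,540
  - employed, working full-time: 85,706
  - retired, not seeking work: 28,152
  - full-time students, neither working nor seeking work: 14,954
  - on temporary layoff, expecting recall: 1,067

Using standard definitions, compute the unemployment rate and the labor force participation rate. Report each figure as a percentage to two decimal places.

Employed = 29,046 + 85,706 = 114,752.
Unemployed = 6,540 + 1,067 = 7,607 (jobless and actively searching, or on temporary layoff).
Labor force = 114,752 + 7,607 = 122,359.
Not in labor force = 5,234 + 768 + 28,152 + 14,954 = 49,108 (those not working and not actively searching are outside the labor force — including those who want a job but have given up searching).
Civilian working-age population = 122,359 + 49,108 = 171,467.
Unemployment rate = 7,607 / 122,359 = 6.22%.
Labor force participation rate = 122,359 / 171,467 = 71.36%.

Unemployment rate ≈ 6.22%; labor force participation rate ≈ 71.36%.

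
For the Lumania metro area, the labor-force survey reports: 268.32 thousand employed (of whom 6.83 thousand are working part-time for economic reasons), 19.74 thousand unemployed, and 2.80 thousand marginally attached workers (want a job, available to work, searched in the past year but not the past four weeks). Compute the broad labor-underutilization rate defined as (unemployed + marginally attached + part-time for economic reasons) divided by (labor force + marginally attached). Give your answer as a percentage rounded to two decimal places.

Labor force = 268.32 + 19.74 = 288.06 thousand.
Numerator = 19.74 + 2.80 + 6.83 = 29.37 thousand.
Denominator = 288.06 + 2.80 = 290.86 thousand.
Broad rate = 29.37 / 290.86 = 10.10%.

Broad underutilization rate ≈ 10.10%.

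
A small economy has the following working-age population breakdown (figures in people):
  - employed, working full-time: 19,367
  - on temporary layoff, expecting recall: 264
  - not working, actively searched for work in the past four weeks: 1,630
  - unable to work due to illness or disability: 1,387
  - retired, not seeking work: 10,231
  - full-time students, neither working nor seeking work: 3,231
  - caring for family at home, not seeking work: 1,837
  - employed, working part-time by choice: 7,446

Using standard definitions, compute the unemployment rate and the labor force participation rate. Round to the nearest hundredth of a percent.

Employed = 19,367 + 7,446 = 26,813.
Unemployed = 264 + 1,630 = 1,894 (jobless and actively searching, or on temporary layoff).
Labor force = 26,813 + 1,894 = 28,707.
Not in labor force = 1,387 + 10,231 + 3,231 + 1,837 = 16,686 (those not working and not actively searching are outside the labor force).
Civilian working-age population = 28,707 + 16,686 = 45,393.
Unemployment rate = 1,894 / 28,707 = 6.60%.
Labor force participation rate = 28,707 / 45,393 = 63.24%.

Unemployment rate ≈ 6.60%; labor force participation rate ≈ 63.24%.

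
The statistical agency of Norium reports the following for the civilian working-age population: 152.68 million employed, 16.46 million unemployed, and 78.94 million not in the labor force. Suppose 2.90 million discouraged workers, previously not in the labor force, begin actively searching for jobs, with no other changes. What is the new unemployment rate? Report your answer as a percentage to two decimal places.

New unemployment rate ≈ 11.25%.

Initially, labor force = 152.68 + 16.46 = 169.14 million, so u = 16.46/169.14 = 9.73%.
After the change, unemployed and labor force both rise by 2.90 → E = 152.68, U = 19.36, labor force = 172.04 million.
New unemployment rate = 19.36 / 172.04 = 11.25%.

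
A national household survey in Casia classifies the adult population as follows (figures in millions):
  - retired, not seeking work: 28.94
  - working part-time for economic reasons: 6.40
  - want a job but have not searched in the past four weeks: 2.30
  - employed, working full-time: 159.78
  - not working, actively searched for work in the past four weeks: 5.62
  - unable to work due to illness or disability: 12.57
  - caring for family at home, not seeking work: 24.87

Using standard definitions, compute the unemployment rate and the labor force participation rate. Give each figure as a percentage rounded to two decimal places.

Unemployment rate ≈ 3.27%; labor force participation rate ≈ 71.44%.

Employed = 6.40 + 159.78 = 166.18 million (anyone who worked, including part-time for economic reasons, counts as employed).
Unemployed = 5.62 million.
Labor force = 166.18 + 5.62 = 171.80 million.
Not in labor force = 28.94 + 2.30 + 12.57 + 24.87 = 68.68 million (those not working and not actively searching are outside the labor force — including those who want a job but have given up searching).
Civilian working-age population = 171.80 + 68.68 = 240.48 million.
Unemployment rate = 5.62 / 171.80 = 3.27%.
Labor force participation rate = 171.80 / 240.48 = 71.44%.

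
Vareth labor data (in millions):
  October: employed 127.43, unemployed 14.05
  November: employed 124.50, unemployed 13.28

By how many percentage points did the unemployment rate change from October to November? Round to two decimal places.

October: labor force = 127.43 + 14.05 = 141.48; u = 14.05/141.48 = 9.93%.
November: labor force = 124.50 + 13.28 = 137.78; u = 13.28/137.78 = 9.64%.
Change = 9.64% − 9.93% = −0.29 pp.

The unemployment rate changed by −0.29 percentage points.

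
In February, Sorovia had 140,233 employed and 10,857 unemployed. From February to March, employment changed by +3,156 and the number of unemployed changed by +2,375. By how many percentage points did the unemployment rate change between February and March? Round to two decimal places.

The unemployment rate changed by +1.26 percentage points.

February: labor force = 140,233 + 10,857 = 151,090; u = 10,857/151,090 = 7.19%.
March: labor force = 143,389 + 13,232 = 156,621; u = 13,232/156,621 = 8.45%.
Change = 8.45% − 7.19% = +1.26 pp.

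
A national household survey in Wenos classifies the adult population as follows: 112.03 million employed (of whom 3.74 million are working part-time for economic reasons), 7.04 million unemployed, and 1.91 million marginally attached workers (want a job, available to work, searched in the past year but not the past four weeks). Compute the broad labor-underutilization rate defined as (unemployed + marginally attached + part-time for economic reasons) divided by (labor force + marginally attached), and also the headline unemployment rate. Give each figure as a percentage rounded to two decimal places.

Labor force = 112.03 + 7.04 = 119.07 million.
Numerator = 7.04 + 1.91 + 3.74 = 12.69 million.
Denominator = 119.07 + 1.91 = 120.98 million.
Broad rate = 12.69 / 120.98 = 10.49%.
Headline unemployment rate = 7.04 / 119.07 = 5.91%.

Broad underutilization rate ≈ 10.49%; headline unemployment rate ≈ 5.91%.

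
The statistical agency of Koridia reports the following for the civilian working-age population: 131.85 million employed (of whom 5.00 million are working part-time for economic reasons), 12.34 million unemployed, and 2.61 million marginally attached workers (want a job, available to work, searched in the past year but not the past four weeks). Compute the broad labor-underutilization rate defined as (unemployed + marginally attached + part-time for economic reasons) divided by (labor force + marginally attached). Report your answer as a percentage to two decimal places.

Labor force = 131.85 + 12.34 = 144.19 million.
Numerator = 12.34 + 2.61 + 5.00 = 19.95 million.
Denominator = 144.19 + 2.61 = 146.80 million.
Broad rate = 19.95 / 146.80 = 13.59%.

Broad underutilization rate ≈ 13.59%.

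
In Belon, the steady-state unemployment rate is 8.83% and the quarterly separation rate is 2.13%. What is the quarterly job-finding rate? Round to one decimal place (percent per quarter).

From u* = s/(s+f): f = s·(1−u)/u.
f = 2.13 × (1 − 0.0883) / 0.0883 = 1.9419 / 0.0883 ≈ 22.0% per quarter.

Job-finding rate ≈ 22.0% per quarter.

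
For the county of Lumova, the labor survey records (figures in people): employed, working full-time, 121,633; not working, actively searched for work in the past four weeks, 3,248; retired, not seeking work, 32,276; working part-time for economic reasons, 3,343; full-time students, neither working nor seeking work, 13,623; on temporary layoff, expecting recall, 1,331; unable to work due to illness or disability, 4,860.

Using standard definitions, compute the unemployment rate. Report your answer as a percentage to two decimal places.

Unemployment rate ≈ 3.53%.

Employed = 121,633 + 3,343 = 124,976 (anyone who worked, including part-time for economic reasons, counts as employed).
Unemployed = 3,248 + 1,331 = 4,579 (jobless and actively searching, or on temporary layoff).
Labor force = 124,976 + 4,579 = 129,555.
Unemployment rate = 4,579 / 129,555 = 3.53%.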